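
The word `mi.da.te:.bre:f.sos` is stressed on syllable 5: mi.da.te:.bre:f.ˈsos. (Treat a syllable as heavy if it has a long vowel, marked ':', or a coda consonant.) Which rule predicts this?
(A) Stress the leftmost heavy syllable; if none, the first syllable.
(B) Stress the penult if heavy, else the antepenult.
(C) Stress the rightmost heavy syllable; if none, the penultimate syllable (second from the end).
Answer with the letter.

C

Rule A → syllable 3 (observed: 5).
Rule B → syllable 4 (observed: 5).
Rule C → syllable 5 ✓.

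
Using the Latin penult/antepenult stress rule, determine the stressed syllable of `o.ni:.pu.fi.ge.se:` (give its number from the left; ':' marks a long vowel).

Classical Latin: stress the penult if heavy (long vowel or closed), else the antepenult.
Weights: 4 fi L, 5 ge L, 6 se: H.
The penult (syllable 5, ge) is light, so stress falls on the antepenult (syllable 4, fi).
Stress on syllable 4: o.ni:.pu.ˈfi.ge.se:.

4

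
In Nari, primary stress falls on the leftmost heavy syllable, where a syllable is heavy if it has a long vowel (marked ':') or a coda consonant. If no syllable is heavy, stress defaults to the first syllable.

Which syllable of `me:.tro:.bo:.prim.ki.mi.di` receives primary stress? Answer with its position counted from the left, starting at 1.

1

Weights: 1 me: H, 2 tro: H, 3 bo: H, 4 prim H, 5 ki L, 6 mi L, 7 di L.
Heavy syllables in the domain: 1, 2, 3, 4. The leftmost is syllable 1 (me:).
Primary stress: syllable 1 → ˈme:.tro:.bo:.prim.ki.mi.di.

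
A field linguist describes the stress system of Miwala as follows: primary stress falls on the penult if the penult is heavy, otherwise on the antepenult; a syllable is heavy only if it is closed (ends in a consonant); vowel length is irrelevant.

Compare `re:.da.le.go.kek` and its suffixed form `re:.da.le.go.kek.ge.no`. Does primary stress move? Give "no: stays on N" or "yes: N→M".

Base `re:.da.le.go.kek` (5 syllables):
  Weights: 3 le L, 4 go L, 5 kek H.
  The penult (syllable 4, go) is light, so stress falls on the antepenult (syllable 3, le).
  → primary stress on syllable 3.
Suffixed `re:.da.le.go.kek.ge.no` (7 syllables):
  Weights: 5 kek H, 6 ge L, 7 no L.
  The penult (syllable 6, ge) is light, so stress falls on the antepenult (syllable 5, kek).
  → primary stress on syllable 5.

yes: 3→5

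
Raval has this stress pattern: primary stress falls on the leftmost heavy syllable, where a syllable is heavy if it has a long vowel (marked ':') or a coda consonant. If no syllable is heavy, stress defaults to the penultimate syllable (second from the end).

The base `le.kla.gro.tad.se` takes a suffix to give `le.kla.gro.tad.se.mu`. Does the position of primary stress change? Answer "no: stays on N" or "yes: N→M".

Base `le.kla.gro.tad.se` (5 syllables):
  Weights: 1 le L, 2 kla L, 3 gro L, 4 tad H, 5 se L.
  Heavy syllables in the domain: 4. The leftmost is syllable 4 (tad).
  → primary stress on syllable 4.
Suffixed `le.kla.gro.tad.se.mu` (6 syllables):
  Weights: 1 le L, 2 kla L, 3 gro L, 4 tad H, 5 se L, 6 mu L.
  Heavy syllables in the domain: 4. The leftmost is syllable 4 (tad).
  → primary stress on syllable 4.

no: stays on 4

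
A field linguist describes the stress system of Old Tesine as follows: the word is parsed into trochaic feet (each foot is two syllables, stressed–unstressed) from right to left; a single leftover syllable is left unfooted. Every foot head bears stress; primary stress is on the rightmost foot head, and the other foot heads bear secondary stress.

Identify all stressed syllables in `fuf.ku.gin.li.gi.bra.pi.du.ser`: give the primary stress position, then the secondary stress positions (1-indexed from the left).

Parse right to left into trochaic (ˈσσ) feet: fuf (ˈku.gin) (ˈli.gi) (ˈbra.pi) (ˈdu.ser). Syllable 1 is left unfooted.
Foot heads (stressed positions): 2, 4, 6, 8.
End Rule Rightmost: primary stress on the rightmost head = syllable 8.
Secondary stress on 2, 4, 6: fuf.ˌku.gin.ˌli.gi.ˌbra.pi.ˈdu.ser.

primary 8, secondary 2, 4, 6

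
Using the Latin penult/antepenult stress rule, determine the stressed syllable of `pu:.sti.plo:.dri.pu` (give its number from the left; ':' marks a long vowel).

Classical Latin: stress the penult if heavy (long vowel or closed), else the antepenult.
Weights: 3 plo: H, 4 dri L, 5 pu L.
The penult (syllable 4, dri) is light, so stress falls on the antepenult (syllable 3, plo:).
Stress on syllable 3: pu:.sti.ˈplo:.dri.pu.

3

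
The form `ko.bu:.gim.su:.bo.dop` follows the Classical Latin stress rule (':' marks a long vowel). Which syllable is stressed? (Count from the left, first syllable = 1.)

4

Classical Latin: stress the penult if heavy (long vowel or closed), else the antepenult.
Weights: 4 su: H, 5 bo L, 6 dop H.
The penult (syllable 5, bo) is light, so stress falls on the antepenult (syllable 4, su:).
Stress on syllable 4: ko.bu:.gim.ˈsu:.bo.dop.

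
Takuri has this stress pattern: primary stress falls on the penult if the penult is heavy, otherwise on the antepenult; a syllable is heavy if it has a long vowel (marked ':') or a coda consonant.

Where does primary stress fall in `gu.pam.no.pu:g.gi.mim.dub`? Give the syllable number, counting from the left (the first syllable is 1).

6

Weights: 5 gi L, 6 mim H, 7 dub H.
The penult (syllable 6, mim) is heavy, so it takes stress.
Primary stress: syllable 6 → gu.pam.no.pu:g.gi.ˈmim.dub.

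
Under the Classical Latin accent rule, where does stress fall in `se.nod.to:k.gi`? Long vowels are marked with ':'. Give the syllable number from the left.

3

Classical Latin: stress the penult if heavy (long vowel or closed), else the antepenult.
Weights: 2 nod H, 3 to:k H, 4 gi L.
The penult (syllable 3, to:k) is heavy, so it takes stress.
Stress on syllable 3: se.nod.ˈto:k.gi.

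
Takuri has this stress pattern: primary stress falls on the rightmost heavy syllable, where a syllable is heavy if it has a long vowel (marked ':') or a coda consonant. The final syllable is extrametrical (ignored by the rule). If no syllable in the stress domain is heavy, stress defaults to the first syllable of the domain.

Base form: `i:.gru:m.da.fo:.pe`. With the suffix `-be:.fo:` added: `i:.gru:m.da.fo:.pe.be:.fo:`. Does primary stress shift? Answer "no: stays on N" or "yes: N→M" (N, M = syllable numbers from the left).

Base `i:.gru:m.da.fo:.pe` (5 syllables):
  The final syllable (5, pe) is extrametrical; the stress domain is syllables 1–4.
  Weights: 1 i: H, 2 gru:m H, 3 da L, 4 fo: H.
  Heavy syllables in the domain: 1, 2, 4. The rightmost is syllable 4 (fo:).
  → primary stress on syllable 4.
Suffixed `i:.gru:m.da.fo:.pe.be:.fo:` (7 syllables):
  The final syllable (7, fo:) is extrametrical; the stress domain is syllables 1–6.
  Weights: 1 i: H, 2 gru:m H, 3 da L, 4 fo: H, 5 pe L, 6 be: H.
  Heavy syllables in the domain: 1, 2, 4, 6. The rightmost is syllable 6 (be:).
  → primary stress on syllable 6.

yes: 4→6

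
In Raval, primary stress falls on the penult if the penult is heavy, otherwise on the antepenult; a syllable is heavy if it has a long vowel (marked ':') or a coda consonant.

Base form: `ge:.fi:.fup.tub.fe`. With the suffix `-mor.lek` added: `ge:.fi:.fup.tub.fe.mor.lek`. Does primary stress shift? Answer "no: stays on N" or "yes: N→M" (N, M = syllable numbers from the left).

Base `ge:.fi:.fup.tub.fe` (5 syllables):
  Weights: 3 fup H, 4 tub H, 5 fe L.
  The penult (syllable 4, tub) is heavy, so it takes stress.
  → primary stress on syllable 4.
Suffixed `ge:.fi:.fup.tub.fe.mor.lek` (7 syllables):
  Weights: 5 fe L, 6 mor H, 7 lek H.
  The penult (syllable 6, mor) is heavy, so it takes stress.
  → primary stress on syllable 6.

yes: 4→6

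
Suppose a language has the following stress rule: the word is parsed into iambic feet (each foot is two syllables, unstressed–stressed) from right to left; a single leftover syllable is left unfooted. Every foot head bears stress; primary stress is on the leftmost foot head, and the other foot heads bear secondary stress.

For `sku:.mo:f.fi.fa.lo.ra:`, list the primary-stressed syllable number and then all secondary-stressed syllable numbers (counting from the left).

primary 2, secondary 4, 6

Parse right to left into iambic (σˈσ) feet: (sku:.ˈmo:f) (fi.ˈfa) (lo.ˈra:).
Foot heads (stressed positions): 2, 4, 6.
End Rule Leftmost: primary stress on the leftmost head = syllable 2.
Secondary stress on 4, 6: sku:.ˈmo:f.fi.ˌfa.lo.ˌra:.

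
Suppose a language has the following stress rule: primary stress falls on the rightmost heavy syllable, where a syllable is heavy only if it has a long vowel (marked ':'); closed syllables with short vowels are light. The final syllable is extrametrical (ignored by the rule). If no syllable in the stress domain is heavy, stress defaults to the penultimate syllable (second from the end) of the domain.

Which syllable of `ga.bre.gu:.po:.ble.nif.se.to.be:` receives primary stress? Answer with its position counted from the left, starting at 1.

The final syllable (9, be:) is extrametrical; the stress domain is syllables 1–8.
Weights: 1 ga L, 2 bre L, 3 gu: H, 4 po: H, 5 ble L, 6 nif L, 7 se L, 8 to L.
Heavy syllables in the domain: 3, 4. The rightmost is syllable 4 (po:).
Primary stress: syllable 4 → ga.bre.gu:.ˈpo:.ble.nif.se.to.be:.

4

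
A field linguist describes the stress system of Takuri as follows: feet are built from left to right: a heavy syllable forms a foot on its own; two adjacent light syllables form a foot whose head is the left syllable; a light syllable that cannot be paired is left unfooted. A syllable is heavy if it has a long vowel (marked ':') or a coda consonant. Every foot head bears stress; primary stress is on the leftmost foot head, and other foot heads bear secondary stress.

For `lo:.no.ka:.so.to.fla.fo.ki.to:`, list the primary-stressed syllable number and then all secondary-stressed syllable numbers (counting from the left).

Weights: 1 lo: H, 2 no L, 3 ka: H, 4 so L, 5 to L, 6 fla L, 7 fo L, 8 ki L, 9 to: H.
Parse left to right (heavy = foot alone; LL = one foot; stranded L unfooted): (ˈlo:) no (ˈka:) (ˈso.to) (ˈfla.fo) ki (ˈto:).
Foot heads: 1, 3, 4, 6, 9.
Primary stress on the leftmost head = syllable 1.
Secondary stress on 3, 4, 6, 9: ˈlo:.no.ˌka:.ˌso.to.ˌfla.fo.ki.ˌto:.

primary 1, secondary 3, 4, 6, 9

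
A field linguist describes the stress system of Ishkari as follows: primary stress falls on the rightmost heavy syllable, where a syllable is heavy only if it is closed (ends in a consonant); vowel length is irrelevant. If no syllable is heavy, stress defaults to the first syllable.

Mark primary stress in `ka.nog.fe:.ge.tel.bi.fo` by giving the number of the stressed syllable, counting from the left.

Weights: 1 ka L, 2 nog H, 3 fe: L, 4 ge L, 5 tel H, 6 bi L, 7 fo L.
Heavy syllables in the domain: 2, 5. The rightmost is syllable 5 (tel).
Primary stress: syllable 5 → ka.nog.fe:.ge.ˈtel.bi.fo.

5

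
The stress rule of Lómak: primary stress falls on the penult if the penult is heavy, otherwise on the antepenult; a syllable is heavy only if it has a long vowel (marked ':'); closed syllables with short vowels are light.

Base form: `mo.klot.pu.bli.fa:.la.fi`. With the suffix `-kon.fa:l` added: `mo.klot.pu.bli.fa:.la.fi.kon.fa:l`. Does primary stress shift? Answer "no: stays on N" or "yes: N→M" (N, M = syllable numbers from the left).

Base `mo.klot.pu.bli.fa:.la.fi` (7 syllables):
  Weights: 5 fa: H, 6 la L, 7 fi L.
  The penult (syllable 6, la) is light, so stress falls on the antepenult (syllable 5, fa:).
  → primary stress on syllable 5.
Suffixed `mo.klot.pu.bli.fa:.la.fi.kon.fa:l` (9 syllables):
  Weights: 7 fi L, 8 kon L, 9 fa:l H.
  The penult (syllable 8, kon) is light, so stress falls on the antepenult (syllable 7, fi).
  → primary stress on syllable 7.

yes: 5→7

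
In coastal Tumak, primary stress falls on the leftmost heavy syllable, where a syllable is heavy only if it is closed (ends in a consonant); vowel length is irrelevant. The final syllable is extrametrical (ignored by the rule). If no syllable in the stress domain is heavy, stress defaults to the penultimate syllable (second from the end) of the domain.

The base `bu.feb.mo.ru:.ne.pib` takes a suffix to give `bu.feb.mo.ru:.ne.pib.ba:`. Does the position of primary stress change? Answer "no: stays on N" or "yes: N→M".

no: stays on 2

Base `bu.feb.mo.ru:.ne.pib` (6 syllables):
  The final syllable (6, pib) is extrametrical; the stress domain is syllables 1–5.
  Weights: 1 bu L, 2 feb H, 3 mo L, 4 ru: L, 5 ne L.
  Heavy syllables in the domain: 2. The leftmost is syllable 2 (feb).
  → primary stress on syllable 2.
Suffixed `bu.feb.mo.ru:.ne.pib.ba:` (7 syllables):
  The final syllable (7, ba:) is extrametrical; the stress domain is syllables 1–6.
  Weights: 1 bu L, 2 feb H, 3 mo L, 4 ru: L, 5 ne L, 6 pib H.
  Heavy syllables in the domain: 2, 6. The leftmost is syllable 2 (feb).
  → primary stress on syllable 2.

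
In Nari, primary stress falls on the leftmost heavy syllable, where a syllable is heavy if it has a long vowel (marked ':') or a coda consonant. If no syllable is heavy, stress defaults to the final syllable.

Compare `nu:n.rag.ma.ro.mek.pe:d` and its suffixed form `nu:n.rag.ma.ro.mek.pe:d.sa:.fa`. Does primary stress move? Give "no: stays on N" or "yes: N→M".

Base `nu:n.rag.ma.ro.mek.pe:d` (6 syllables):
  Weights: 1 nu:n H, 2 rag H, 3 ma L, 4 ro L, 5 mek H, 6 pe:d H.
  Heavy syllables in the domain: 1, 2, 5, 6. The leftmost is syllable 1 (nu:n).
  → primary stress on syllable 1.
Suffixed `nu:n.rag.ma.ro.mek.pe:d.sa:.fa` (8 syllables):
  Weights: 1 nu:n H, 2 rag H, 3 ma L, 4 ro L, 5 mek H, 6 pe:d H, 7 sa: H, 8 fa L.
  Heavy syllables in the domain: 1, 2, 5, 6, 7. The leftmost is syllable 1 (nu:n).
  → primary stress on syllable 1.

no: stays on 1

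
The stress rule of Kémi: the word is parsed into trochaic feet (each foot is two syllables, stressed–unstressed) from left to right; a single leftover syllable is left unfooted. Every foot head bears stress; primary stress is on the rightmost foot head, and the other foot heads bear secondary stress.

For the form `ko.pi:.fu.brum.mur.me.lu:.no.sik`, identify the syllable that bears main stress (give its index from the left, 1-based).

7

Parse left to right into trochaic (ˈσσ) feet: (ˈko.pi:) (ˈfu.brum) (ˈmur.me) (ˈlu:.no) sik. Syllable 9 is left unfooted.
Foot heads (stressed positions): 1, 3, 5, 7.
End Rule Rightmost: primary stress on the rightmost head = syllable 7.
Primary stress: syllable 7 → ko.pi:.fu.brum.mur.me.ˈlu:.no.sik.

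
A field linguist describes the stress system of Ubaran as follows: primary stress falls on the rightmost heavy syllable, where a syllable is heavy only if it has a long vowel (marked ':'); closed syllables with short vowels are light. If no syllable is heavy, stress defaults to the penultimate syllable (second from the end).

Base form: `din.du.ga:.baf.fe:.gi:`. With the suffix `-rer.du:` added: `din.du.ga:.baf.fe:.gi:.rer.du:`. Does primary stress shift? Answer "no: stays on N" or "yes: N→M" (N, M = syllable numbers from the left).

yes: 6→8

Base `din.du.ga:.baf.fe:.gi:` (6 syllables):
  Weights: 1 din L, 2 du L, 3 ga: H, 4 baf L, 5 fe: H, 6 gi: H.
  Heavy syllables in the domain: 3, 5, 6. The rightmost is syllable 6 (gi:).
  → primary stress on syllable 6.
Suffixed `din.du.ga:.baf.fe:.gi:.rer.du:` (8 syllables):
  Weights: 1 din L, 2 du L, 3 ga: H, 4 baf L, 5 fe: H, 6 gi: H, 7 rer L, 8 du: H.
  Heavy syllables in the domain: 3, 5, 6, 8. The rightmost is syllable 8 (du:).
  → primary stress on syllable 8.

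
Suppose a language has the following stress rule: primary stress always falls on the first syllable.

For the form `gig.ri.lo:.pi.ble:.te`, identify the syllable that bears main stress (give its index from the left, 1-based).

1

The word has 6 syllables; the first syllable is syllable 1 (gig).
Primary stress: syllable 1 → ˈgig.ri.lo:.pi.ble:.te.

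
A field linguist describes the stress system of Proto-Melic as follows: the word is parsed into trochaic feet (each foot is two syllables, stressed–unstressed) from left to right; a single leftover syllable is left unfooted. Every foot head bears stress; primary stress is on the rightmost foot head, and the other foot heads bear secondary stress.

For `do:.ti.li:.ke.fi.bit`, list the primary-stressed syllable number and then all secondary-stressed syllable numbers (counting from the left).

Parse left to right into trochaic (ˈσσ) feet: (ˈdo:.ti) (ˈli:.ke) (ˈfi.bit).
Foot heads (stressed positions): 1, 3, 5.
End Rule Rightmost: primary stress on the rightmost head = syllable 5.
Secondary stress on 1, 3: ˌdo:.ti.ˌli:.ke.ˈfi.bit.

primary 5, secondary 1, 3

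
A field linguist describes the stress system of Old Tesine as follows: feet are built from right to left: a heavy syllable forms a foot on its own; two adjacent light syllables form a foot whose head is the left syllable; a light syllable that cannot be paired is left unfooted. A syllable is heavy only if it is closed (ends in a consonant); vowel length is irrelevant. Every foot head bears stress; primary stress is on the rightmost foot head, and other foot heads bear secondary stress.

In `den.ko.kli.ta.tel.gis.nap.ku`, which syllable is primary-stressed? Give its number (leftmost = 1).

7

Weights: 1 den H, 2 ko L, 3 kli L, 4 ta L, 5 tel H, 6 gis H, 7 nap H, 8 ku L.
Parse right to left (heavy = foot alone; LL = one foot; stranded L unfooted): (ˈden) ko (ˈkli.ta) (ˈtel) (ˈgis) (ˈnap) ku.
Foot heads: 1, 3, 5, 6, 7.
Primary stress on the rightmost head = syllable 7.
Primary stress: syllable 7 → den.ko.kli.ta.tel.gis.ˈnap.ku.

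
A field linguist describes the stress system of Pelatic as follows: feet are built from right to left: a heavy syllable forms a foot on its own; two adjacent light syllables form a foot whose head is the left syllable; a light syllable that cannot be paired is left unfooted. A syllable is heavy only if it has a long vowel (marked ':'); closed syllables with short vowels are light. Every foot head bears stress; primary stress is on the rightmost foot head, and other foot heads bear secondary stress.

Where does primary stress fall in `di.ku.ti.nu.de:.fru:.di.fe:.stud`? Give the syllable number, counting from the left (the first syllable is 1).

Weights: 1 di L, 2 ku L, 3 ti L, 4 nu L, 5 de: H, 6 fru: H, 7 di L, 8 fe: H, 9 stud L.
Parse right to left (heavy = foot alone; LL = one foot; stranded L unfooted): (ˈdi.ku) (ˈti.nu) (ˈde:) (ˈfru:) di (ˈfe:) stud.
Foot heads: 1, 3, 5, 6, 8.
Primary stress on the rightmost head = syllable 8.
Primary stress: syllable 8 → di.ku.ti.nu.de:.fru:.di.ˈfe:.stud.

8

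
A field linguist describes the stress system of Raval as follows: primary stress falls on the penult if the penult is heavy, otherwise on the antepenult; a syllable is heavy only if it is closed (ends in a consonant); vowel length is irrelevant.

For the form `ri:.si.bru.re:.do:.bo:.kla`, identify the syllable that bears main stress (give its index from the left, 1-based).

Weights: 5 do: L, 6 bo: L, 7 kla L.
The penult (syllable 6, bo:) is light, so stress falls on the antepenult (syllable 5, do:).
Primary stress: syllable 5 → ri:.si.bru.re:.ˈdo:.bo:.kla.

5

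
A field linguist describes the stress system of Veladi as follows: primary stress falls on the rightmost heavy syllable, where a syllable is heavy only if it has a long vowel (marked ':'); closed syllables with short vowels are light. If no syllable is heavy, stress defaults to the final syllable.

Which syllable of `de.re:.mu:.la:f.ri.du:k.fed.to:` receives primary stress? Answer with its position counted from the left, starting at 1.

8

Weights: 1 de L, 2 re: H, 3 mu: H, 4 la:f H, 5 ri L, 6 du:k H, 7 fed L, 8 to: H.
Heavy syllables in the domain: 2, 3, 4, 6, 8. The rightmost is syllable 8 (to:).
Primary stress: syllable 8 → de.re:.mu:.la:f.ri.du:k.fed.ˈto:.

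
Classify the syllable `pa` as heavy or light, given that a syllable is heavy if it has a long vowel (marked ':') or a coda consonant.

`pa`: short vowel, open (no coda). Short vowel, open → light.

light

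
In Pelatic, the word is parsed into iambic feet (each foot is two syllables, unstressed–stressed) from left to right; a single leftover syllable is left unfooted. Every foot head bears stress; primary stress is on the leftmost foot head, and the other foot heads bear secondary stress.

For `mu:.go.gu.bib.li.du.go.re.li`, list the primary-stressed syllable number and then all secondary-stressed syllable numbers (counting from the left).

primary 2, secondary 4, 6, 8

Parse left to right into iambic (σˈσ) feet: (mu:.ˈgo) (gu.ˈbib) (li.ˈdu) (go.ˈre) li. Syllable 9 is left unfooted.
Foot heads (stressed positions): 2, 4, 6, 8.
End Rule Leftmost: primary stress on the leftmost head = syllable 2.
Secondary stress on 4, 6, 8: mu:.ˈgo.gu.ˌbib.li.ˌdu.go.ˌre.li.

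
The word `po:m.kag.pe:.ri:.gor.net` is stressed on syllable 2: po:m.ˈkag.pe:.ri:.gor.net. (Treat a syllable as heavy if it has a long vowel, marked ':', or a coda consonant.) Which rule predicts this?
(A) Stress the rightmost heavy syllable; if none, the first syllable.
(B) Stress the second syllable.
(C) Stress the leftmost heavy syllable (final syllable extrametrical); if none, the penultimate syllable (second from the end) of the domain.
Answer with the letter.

Rule A → syllable 6 (observed: 2).
Rule B → syllable 2 ✓.
Rule C → syllable 1 (observed: 2).

B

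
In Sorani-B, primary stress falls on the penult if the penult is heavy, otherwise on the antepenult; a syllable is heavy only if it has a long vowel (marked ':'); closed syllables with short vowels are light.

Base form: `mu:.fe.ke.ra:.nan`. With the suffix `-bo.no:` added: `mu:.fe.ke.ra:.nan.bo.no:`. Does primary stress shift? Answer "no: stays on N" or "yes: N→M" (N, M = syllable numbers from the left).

Base `mu:.fe.ke.ra:.nan` (5 syllables):
  Weights: 3 ke L, 4 ra: H, 5 nan L.
  The penult (syllable 4, ra:) is heavy, so it takes stress.
  → primary stress on syllable 4.
Suffixed `mu:.fe.ke.ra:.nan.bo.no:` (7 syllables):
  Weights: 5 nan L, 6 bo L, 7 no: H.
  The penult (syllable 6, bo) is light, so stress falls on the antepenult (syllable 5, nan).
  → primary stress on syllable 5.

yes: 4→5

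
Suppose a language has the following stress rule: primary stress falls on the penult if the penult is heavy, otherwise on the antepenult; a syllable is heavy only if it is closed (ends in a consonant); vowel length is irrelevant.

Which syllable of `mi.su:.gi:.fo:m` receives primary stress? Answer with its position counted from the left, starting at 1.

2

Weights: 2 su: L, 3 gi: L, 4 fo:m H.
The penult (syllable 3, gi:) is light, so stress falls on the antepenult (syllable 2, su:).
Primary stress: syllable 2 → mi.ˈsu:.gi:.fo:m.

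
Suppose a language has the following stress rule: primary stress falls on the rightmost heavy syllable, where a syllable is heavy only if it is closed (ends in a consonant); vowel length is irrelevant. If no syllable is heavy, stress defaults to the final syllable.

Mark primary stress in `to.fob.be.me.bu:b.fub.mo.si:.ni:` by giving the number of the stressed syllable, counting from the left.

6

Weights: 1 to L, 2 fob H, 3 be L, 4 me L, 5 bu:b H, 6 fub H, 7 mo L, 8 si: L, 9 ni: L.
Heavy syllables in the domain: 2, 5, 6. The rightmost is syllable 6 (fub).
Primary stress: syllable 6 → to.fob.be.me.bu:b.ˈfub.mo.si:.ni:.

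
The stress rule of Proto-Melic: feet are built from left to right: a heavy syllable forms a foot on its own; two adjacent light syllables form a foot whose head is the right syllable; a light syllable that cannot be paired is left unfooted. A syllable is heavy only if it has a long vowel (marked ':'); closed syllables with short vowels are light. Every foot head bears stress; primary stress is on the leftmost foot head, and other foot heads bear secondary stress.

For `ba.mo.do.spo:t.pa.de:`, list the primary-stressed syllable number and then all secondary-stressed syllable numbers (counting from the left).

Weights: 1 ba L, 2 mo L, 3 do L, 4 spo:t H, 5 pa L, 6 de: H.
Parse left to right (heavy = foot alone; LL = one foot; stranded L unfooted): (ba.ˈmo) do (ˈspo:t) pa (ˈde:).
Foot heads: 2, 4, 6.
Primary stress on the leftmost head = syllable 2.
Secondary stress on 4, 6: ba.ˈmo.do.ˌspo:t.pa.ˌde:.

primary 2, secondary 4, 6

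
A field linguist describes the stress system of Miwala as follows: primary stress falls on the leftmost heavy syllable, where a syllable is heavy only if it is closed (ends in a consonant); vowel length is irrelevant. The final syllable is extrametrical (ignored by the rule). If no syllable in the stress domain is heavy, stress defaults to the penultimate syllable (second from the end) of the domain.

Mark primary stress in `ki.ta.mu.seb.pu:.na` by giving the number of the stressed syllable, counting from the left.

4

The final syllable (6, na) is extrametrical; the stress domain is syllables 1–5.
Weights: 1 ki L, 2 ta L, 3 mu L, 4 seb H, 5 pu: L.
Heavy syllables in the domain: 4. The leftmost is syllable 4 (seb).
Primary stress: syllable 4 → ki.ta.mu.ˈseb.pu:.na.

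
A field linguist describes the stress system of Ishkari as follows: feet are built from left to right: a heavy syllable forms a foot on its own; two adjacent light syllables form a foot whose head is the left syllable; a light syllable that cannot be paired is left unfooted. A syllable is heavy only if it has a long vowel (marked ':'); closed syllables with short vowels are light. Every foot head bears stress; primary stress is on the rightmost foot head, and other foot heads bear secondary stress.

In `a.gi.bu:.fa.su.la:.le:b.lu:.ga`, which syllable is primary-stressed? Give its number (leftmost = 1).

Weights: 1 a L, 2 gi L, 3 bu: H, 4 fa L, 5 su L, 6 la: H, 7 le:b H, 8 lu: H, 9 ga L.
Parse left to right (heavy = foot alone; LL = one foot; stranded L unfooted): (ˈa.gi) (ˈbu:) (ˈfa.su) (ˈla:) (ˈle:b) (ˈlu:) ga.
Foot heads: 1, 3, 4, 6, 7, 8.
Primary stress on the rightmost head = syllable 8.
Primary stress: syllable 8 → a.gi.bu:.fa.su.la:.le:b.ˈlu:.ga.

8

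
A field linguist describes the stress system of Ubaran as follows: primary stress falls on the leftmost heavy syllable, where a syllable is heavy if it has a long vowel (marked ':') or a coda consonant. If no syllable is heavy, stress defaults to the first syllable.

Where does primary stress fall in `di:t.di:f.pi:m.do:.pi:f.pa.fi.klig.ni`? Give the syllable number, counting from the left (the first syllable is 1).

Weights: 1 di:t H, 2 di:f H, 3 pi:m H, 4 do: H, 5 pi:f H, 6 pa L, 7 fi L, 8 klig H, 9 ni L.
Heavy syllables in the domain: 1, 2, 3, 4, 5, 8. The leftmost is syllable 1 (di:t).
Primary stress: syllable 1 → ˈdi:t.di:f.pi:m.do:.pi:f.pa.fi.klig.ni.

1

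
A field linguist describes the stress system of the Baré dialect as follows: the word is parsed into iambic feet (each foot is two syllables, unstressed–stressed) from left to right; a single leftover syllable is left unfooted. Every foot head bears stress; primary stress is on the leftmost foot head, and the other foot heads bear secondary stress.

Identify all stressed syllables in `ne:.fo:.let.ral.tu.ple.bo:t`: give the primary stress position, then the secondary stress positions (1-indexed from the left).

Parse left to right into iambic (σˈσ) feet: (ne:.ˈfo:) (let.ˈral) (tu.ˈple) bo:t. Syllable 7 is left unfooted.
Foot heads (stressed positions): 2, 4, 6.
End Rule Leftmost: primary stress on the leftmost head = syllable 2.
Secondary stress on 4, 6: ne:.ˈfo:.let.ˌral.tu.ˌple.bo:t.

primary 2, secondary 4, 6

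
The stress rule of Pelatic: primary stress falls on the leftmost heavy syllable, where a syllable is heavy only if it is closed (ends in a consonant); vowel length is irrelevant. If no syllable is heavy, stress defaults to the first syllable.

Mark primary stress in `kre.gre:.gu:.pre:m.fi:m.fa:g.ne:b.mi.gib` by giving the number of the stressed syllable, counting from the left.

Weights: 1 kre L, 2 gre: L, 3 gu: L, 4 pre:m H, 5 fi:m H, 6 fa:g H, 7 ne:b H, 8 mi L, 9 gib H.
Heavy syllables in the domain: 4, 5, 6, 7, 9. The leftmost is syllable 4 (pre:m).
Primary stress: syllable 4 → kre.gre:.gu:.ˈpre:m.fi:m.fa:g.ne:b.mi.gib.

4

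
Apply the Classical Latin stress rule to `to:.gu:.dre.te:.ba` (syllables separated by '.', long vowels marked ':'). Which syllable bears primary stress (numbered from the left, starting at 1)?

Classical Latin: stress the penult if heavy (long vowel or closed), else the antepenult.
Weights: 3 dre L, 4 te: H, 5 ba L.
The penult (syllable 4, te:) is heavy, so it takes stress.
Stress on syllable 4: to:.gu:.dre.ˈte:.ba.

4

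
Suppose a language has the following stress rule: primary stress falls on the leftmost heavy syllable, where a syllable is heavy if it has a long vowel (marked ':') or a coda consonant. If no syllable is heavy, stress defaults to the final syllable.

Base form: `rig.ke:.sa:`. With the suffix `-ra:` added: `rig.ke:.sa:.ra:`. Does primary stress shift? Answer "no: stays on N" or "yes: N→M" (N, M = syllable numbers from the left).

no: stays on 1

Base `rig.ke:.sa:` (3 syllables):
  Weights: 1 rig H, 2 ke: H, 3 sa: H.
  Heavy syllables in the domain: 1, 2, 3. The leftmost is syllable 1 (rig).
  → primary stress on syllable 1.
Suffixed `rig.ke:.sa:.ra:` (4 syllables):
  Weights: 1 rig H, 2 ke: H, 3 sa: H, 4 ra: H.
  Heavy syllables in the domain: 1, 2, 3, 4. The leftmost is syllable 1 (rig).
  → primary stress on syllable 1.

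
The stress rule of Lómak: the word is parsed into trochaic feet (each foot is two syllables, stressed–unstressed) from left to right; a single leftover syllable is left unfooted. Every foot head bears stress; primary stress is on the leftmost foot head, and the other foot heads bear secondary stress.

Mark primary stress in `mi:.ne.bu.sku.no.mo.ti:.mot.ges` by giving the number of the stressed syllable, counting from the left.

Parse left to right into trochaic (ˈσσ) feet: (ˈmi:.ne) (ˈbu.sku) (ˈno.mo) (ˈti:.mot) ges. Syllable 9 is left unfooted.
Foot heads (stressed positions): 1, 3, 5, 7.
End Rule Leftmost: primary stress on the leftmost head = syllable 1.
Primary stress: syllable 1 → ˈmi:.ne.bu.sku.no.mo.ti:.mot.ges.

1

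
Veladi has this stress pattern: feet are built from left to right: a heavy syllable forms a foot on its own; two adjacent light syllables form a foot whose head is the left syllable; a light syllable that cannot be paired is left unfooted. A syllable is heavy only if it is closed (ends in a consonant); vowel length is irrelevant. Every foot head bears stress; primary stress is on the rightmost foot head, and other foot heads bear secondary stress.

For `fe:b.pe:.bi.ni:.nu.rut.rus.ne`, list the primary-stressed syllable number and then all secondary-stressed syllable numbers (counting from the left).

primary 7, secondary 1, 2, 4, 6

Weights: 1 fe:b H, 2 pe: L, 3 bi L, 4 ni: L, 5 nu L, 6 rut H, 7 rus H, 8 ne L.
Parse left to right (heavy = foot alone; LL = one foot; stranded L unfooted): (ˈfe:b) (ˈpe:.bi) (ˈni:.nu) (ˈrut) (ˈrus) ne.
Foot heads: 1, 2, 4, 6, 7.
Primary stress on the rightmost head = syllable 7.
Secondary stress on 1, 2, 4, 6: ˌfe:b.ˌpe:.bi.ˌni:.nu.ˌrut.ˈrus.ne.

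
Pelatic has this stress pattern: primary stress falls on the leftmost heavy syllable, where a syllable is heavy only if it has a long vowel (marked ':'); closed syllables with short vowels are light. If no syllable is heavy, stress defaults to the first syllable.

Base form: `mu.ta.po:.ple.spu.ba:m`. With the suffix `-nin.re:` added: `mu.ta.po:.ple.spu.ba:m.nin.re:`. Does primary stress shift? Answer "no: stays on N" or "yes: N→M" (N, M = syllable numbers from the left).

Base `mu.ta.po:.ple.spu.ba:m` (6 syllables):
  Weights: 1 mu L, 2 ta L, 3 po: H, 4 ple L, 5 spu L, 6 ba:m H.
  Heavy syllables in the domain: 3, 6. The leftmost is syllable 3 (po:).
  → primary stress on syllable 3.
Suffixed `mu.ta.po:.ple.spu.ba:m.nin.re:` (8 syllables):
  Weights: 1 mu L, 2 ta L, 3 po: H, 4 ple L, 5 spu L, 6 ba:m H, 7 nin L, 8 re: H.
  Heavy syllables in the domain: 3, 6, 8. The leftmost is syllable 3 (po:).
  → primary stress on syllable 3.

no: stays on 3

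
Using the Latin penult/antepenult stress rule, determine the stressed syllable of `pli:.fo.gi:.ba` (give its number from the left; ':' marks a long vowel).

Classical Latin: stress the penult if heavy (long vowel or closed), else the antepenult.
Weights: 2 fo L, 3 gi: H, 4 ba L.
The penult (syllable 3, gi:) is heavy, so it takes stress.
Stress on syllable 3: pli:.fo.ˈgi:.ba.

3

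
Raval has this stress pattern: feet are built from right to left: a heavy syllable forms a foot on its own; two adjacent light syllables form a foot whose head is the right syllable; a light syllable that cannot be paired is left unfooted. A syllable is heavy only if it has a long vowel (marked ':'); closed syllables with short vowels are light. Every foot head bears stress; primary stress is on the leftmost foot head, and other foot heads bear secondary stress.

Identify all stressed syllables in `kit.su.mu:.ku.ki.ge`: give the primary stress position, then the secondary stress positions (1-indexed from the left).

primary 2, secondary 3, 6

Weights: 1 kit L, 2 su L, 3 mu: H, 4 ku L, 5 ki L, 6 ge L.
Parse right to left (heavy = foot alone; LL = one foot; stranded L unfooted): (kit.ˈsu) (ˈmu:) ku (ki.ˈge).
Foot heads: 2, 3, 6.
Primary stress on the leftmost head = syllable 2.
Secondary stress on 3, 6: kit.ˈsu.ˌmu:.ku.ki.ˌge.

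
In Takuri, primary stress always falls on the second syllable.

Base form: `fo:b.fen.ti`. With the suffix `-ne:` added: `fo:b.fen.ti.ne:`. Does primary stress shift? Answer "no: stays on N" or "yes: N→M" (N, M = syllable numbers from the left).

no: stays on 2

Base `fo:b.fen.ti` (3 syllables):
  The word has 3 syllables; the second syllable is syllable 2 (fen).
  → primary stress on syllable 2.
Suffixed `fo:b.fen.ti.ne:` (4 syllables):
  The word has 4 syllables; the second syllable is syllable 2 (fen).
  → primary stress on syllable 2.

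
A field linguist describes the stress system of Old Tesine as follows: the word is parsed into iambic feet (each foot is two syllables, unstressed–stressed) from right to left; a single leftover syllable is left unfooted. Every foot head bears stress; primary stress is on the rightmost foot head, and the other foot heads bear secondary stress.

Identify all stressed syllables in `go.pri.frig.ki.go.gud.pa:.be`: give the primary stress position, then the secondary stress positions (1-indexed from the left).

primary 8, secondary 2, 4, 6

Parse right to left into iambic (σˈσ) feet: (go.ˈpri) (frig.ˈki) (go.ˈgud) (pa:.ˈbe).
Foot heads (stressed positions): 2, 4, 6, 8.
End Rule Rightmost: primary stress on the rightmost head = syllable 8.
Secondary stress on 2, 4, 6: go.ˌpri.frig.ˌki.go.ˌgud.pa:.ˈbe.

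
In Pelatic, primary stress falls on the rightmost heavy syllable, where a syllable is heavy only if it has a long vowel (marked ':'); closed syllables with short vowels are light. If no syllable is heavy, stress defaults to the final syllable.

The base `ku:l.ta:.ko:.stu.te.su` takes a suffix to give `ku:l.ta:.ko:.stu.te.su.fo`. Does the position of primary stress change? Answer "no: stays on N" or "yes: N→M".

no: stays on 3

Base `ku:l.ta:.ko:.stu.te.su` (6 syllables):
  Weights: 1 ku:l H, 2 ta: H, 3 ko: H, 4 stu L, 5 te L, 6 su L.
  Heavy syllables in the domain: 1, 2, 3. The rightmost is syllable 3 (ko:).
  → primary stress on syllable 3.
Suffixed `ku:l.ta:.ko:.stu.te.su.fo` (7 syllables):
  Weights: 1 ku:l H, 2 ta: H, 3 ko: H, 4 stu L, 5 te L, 6 su L, 7 fo L.
  Heavy syllables in the domain: 1, 2, 3. The rightmost is syllable 3 (ko:).
  → primary stress on syllable 3.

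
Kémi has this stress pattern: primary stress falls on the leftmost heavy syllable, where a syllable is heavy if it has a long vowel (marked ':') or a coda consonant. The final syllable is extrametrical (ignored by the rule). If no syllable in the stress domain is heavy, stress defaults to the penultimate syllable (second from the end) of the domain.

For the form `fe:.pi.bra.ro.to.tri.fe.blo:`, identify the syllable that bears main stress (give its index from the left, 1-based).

1

The final syllable (8, blo:) is extrametrical; the stress domain is syllables 1–7.
Weights: 1 fe: H, 2 pi L, 3 bra L, 4 ro L, 5 to L, 6 tri L, 7 fe L.
Heavy syllables in the domain: 1. The leftmost is syllable 1 (fe:).
Primary stress: syllable 1 → ˈfe:.pi.bra.ro.to.tri.fe.blo:.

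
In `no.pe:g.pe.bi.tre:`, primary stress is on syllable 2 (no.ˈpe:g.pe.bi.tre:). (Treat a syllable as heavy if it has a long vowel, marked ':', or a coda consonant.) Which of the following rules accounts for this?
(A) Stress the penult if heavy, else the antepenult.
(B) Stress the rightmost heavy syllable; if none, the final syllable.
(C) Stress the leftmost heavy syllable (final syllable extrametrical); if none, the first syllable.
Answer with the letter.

Rule A → syllable 3 (observed: 2).
Rule B → syllable 5 (observed: 2).
Rule C → syllable 2 ✓.

C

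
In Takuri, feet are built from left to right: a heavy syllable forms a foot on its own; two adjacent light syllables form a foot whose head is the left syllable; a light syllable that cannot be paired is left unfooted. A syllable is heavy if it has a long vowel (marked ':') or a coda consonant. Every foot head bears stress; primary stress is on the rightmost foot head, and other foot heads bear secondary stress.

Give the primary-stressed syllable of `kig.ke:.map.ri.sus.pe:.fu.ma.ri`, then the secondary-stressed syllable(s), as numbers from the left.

primary 7, secondary 1, 2, 3, 5, 6

Weights: 1 kig H, 2 ke: H, 3 map H, 4 ri L, 5 sus H, 6 pe: H, 7 fu L, 8 ma L, 9 ri L.
Parse left to right (heavy = foot alone; LL = one foot; stranded L unfooted): (ˈkig) (ˈke:) (ˈmap) ri (ˈsus) (ˈpe:) (ˈfu.ma) ri.
Foot heads: 1, 2, 3, 5, 6, 7.
Primary stress on the rightmost head = syllable 7.
Secondary stress on 1, 2, 3, 5, 6: ˌkig.ˌke:.ˌmap.ri.ˌsus.ˌpe:.ˈfu.ma.ri.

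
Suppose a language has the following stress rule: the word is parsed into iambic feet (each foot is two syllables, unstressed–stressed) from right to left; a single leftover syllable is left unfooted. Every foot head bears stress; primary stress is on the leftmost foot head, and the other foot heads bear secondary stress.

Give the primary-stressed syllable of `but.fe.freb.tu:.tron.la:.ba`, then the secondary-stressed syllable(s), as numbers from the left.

Parse right to left into iambic (σˈσ) feet: but (fe.ˈfreb) (tu:.ˈtron) (la:.ˈba). Syllable 1 is left unfooted.
Foot heads (stressed positions): 3, 5, 7.
End Rule Leftmost: primary stress on the leftmost head = syllable 3.
Secondary stress on 5, 7: but.fe.ˈfreb.tu:.ˌtron.la:.ˌba.

primary 3, secondary 5, 7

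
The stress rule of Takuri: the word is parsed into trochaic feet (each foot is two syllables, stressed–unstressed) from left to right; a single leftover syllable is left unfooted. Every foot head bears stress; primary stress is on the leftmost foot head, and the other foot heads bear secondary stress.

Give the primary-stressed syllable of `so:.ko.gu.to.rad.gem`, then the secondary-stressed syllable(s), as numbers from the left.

primary 1, secondary 3, 5

Parse left to right into trochaic (ˈσσ) feet: (ˈso:.ko) (ˈgu.to) (ˈrad.gem).
Foot heads (stressed positions): 1, 3, 5.
End Rule Leftmost: primary stress on the leftmost head = syllable 1.
Secondary stress on 3, 5: ˈso:.ko.ˌgu.to.ˌrad.gem.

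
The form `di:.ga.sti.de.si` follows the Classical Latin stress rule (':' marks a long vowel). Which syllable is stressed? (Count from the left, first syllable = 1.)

Classical Latin: stress the penult if heavy (long vowel or closed), else the antepenult.
Weights: 3 sti L, 4 de L, 5 si L.
The penult (syllable 4, de) is light, so stress falls on the antepenult (syllable 3, sti).
Stress on syllable 3: di:.ga.ˈsti.de.si.

3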